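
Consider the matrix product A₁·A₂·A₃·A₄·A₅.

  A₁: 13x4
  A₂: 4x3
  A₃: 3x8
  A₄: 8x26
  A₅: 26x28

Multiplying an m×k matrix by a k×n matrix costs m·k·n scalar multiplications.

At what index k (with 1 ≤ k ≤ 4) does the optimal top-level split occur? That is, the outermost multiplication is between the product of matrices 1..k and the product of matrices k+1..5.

Adjacent pairs: A₁A₂ = 13·4·3 = 156; A₂A₃ = 4·3·8 = 96; A₃A₄ = 3·8·26 = 624; A₄A₅ = 8·26·28 = 5824.
Length 3: A₁..A₃: k=1: 0+96+13·4·8=512; k=2: 156+0+13·3·8=468 → min 468 | A₂..A₄: k=2: 0+624+4·3·26=936; k=3: 96+0+4·8·26=928 → min 928 | A₃..A₅: k=3: 0+5824+3·8·28=6496; k=4: 624+0+3·26·28=2808 → min 2808.
Length 4: A₁..A₄: k=1: 0+928+13·4·26=2280; k=2: 156+624+13·3·26=1794; k=3: 468+0+13·8·26=3172 → min 1794 | A₂..A₅: k=2: 0+2808+4·3·28=3144; k=3: 96+5824+4·8·28=6816; k=4: 928+0+4·26·28=3840 → min 3144.
Top-level splits: k=1: (A₁..A₁)·(A₂..A₅) → 0+3144+13·4·28 = 4600; k=2: (A₁..A₂)·(A₃..A₅) → 156+2808+13·3·28 = 4056; k=3: (A₁..A₃)·(A₄..A₅) → 468+5824+13·8·28 = 9204; k=4: (A₁..A₄)·(A₅..A₅) → 1794+0+13·26·28 = 11258.
Best split is after A₂, i.e. k = 2.

2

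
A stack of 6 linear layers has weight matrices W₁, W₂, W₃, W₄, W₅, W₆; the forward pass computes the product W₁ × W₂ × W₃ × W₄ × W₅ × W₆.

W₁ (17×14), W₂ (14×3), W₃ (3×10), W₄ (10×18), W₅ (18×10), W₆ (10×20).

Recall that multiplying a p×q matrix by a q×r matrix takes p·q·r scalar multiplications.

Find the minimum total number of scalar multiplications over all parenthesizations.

Adjacent pairs: W₁W₂ = 17·14·3 = 714; W₂W₃ = 14·3·10 = 420; W₃W₄ = 3·10·18 = 540; W₄W₅ = 10·18·10 = 1800; W₅W₆ = 18·10·20 = 3600.
Length 3: W₁..W₃: k=1: 0+420+17·14·10=2800; k=2: 714+0+17·3·10=1224 → min 1224 | W₂..W₄: k=2: 0+540+14·3·18=1296; k=3: 420+0+14·10·18=2940 → min 1296 | W₃..W₅: k=3: 0+1800+3·10·10=2100; k=4: 540+0+3·18·10=1080 → min 1080 | W₄..W₆: k=4: 0+3600+10·18·20=7200; k=5: 1800+0+10·10·20=3800 → min 3800.
Length 4: W₁..W₄: k=1: 0+1296+17·14·18=5580; k=2: 714+540+17·3·18=2172; k=3: 1224+0+17·10·18=4284 → min 2172 | W₂..W₅: k=2: 0+1080+14·3·10=1500; k=3: 420+1800+14·10·10=3620; k=4: 1296+0+14·18·10=3816 → min 1500 | W₃..W₆: k=3: 0+3800+3·10·20=4400; k=4: 540+3600+3·18·20=5220; k=5: 1080+0+3·10·20=1680 → min 1680.
Length 5: W₁..W₅: k=1: 0+1500+17·14·10=3880; k=2: 714+1080+17·3·10=2304; k=3: 1224+1800+17·10·10=4724; k=4: 2172+0+17·18·10=5232 → min 2304 | W₂..W₆: k=2: 0+1680+14·3·20=2520; k=3: 420+3800+14·10·20=7020; k=4: 1296+3600+14·18·20=9936; k=5: 1500+0+14·10·20=4300 → min 2520.
Length 6: W₁..W₆: k=1: 0+2520+17·14·20=7280; k=2: 714+1680+17·3·20=3414; k=3: 1224+3800+17·10·20=8424; k=4: 2172+3600+17·18·20=11892; k=5: 2304+0+17·10·20=5704 → min 3414.
Optimal order: ((W₁ × W₂) × (((W₃ × W₄) × W₅) × W₆)) with cost 3414.

3414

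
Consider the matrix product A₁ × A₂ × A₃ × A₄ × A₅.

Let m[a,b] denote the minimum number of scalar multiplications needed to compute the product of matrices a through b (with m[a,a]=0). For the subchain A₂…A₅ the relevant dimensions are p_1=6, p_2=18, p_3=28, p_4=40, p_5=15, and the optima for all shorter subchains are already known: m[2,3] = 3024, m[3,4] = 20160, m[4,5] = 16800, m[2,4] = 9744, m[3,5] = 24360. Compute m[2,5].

m[2,5] = min over k∈[2,4] of m[2,k]+m[k+1,5]+p_{1}·p_k·p_{5}.
k=2: 0 + 24360 + 6·18·15 = 25980; k=3: 3024 + 16800 + 6·28·15 = 22344; k=4: 9744 + 0 + 6·40·15 = 13344.
Minimum: 13344 at k=4.

13344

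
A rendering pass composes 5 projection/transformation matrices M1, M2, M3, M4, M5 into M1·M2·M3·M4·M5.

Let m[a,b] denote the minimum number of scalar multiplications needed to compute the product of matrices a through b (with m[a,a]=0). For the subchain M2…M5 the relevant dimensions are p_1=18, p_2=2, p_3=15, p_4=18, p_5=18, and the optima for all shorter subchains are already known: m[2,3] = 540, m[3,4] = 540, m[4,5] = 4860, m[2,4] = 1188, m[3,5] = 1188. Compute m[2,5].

1836

m[2,5] = min over k∈[2,4] of m[2,k]+m[k+1,5]+p_{1}·p_k·p_{5}.
k=2: 0 + 1188 + 18·2·18 = 1836; k=3: 540 + 4860 + 18·15·18 = 10260; k=4: 1188 + 0 + 18·18·18 = 7020.
Minimum: 1836 at k=2.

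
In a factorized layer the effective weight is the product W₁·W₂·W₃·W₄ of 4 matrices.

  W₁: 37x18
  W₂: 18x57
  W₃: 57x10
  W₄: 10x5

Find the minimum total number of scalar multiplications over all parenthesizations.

Adjacent pairs: W₁W₂ = 37·18·57 = 37962; W₂W₃ = 18·57·10 = 10260; W₃W₄ = 57·10·5 = 2850.
Length 3: W₁..W₃: k=1: 0+10260+37·18·10=16920; k=2: 37962+0+37·57·10=59052 → min 16920 | W₂..W₄: k=2: 0+2850+18·57·5=7980; k=3: 10260+0+18·10·5=11160 → min 7980.
Length 4: W₁..W₄: k=1: 0+7980+37·18·5=11310; k=2: 37962+2850+37·57·5=51357; k=3: 16920+0+37·10·5=18770 → min 11310.
Optimal order: (W₁·(W₂·(W₃·W₄))) with cost 11310.

11310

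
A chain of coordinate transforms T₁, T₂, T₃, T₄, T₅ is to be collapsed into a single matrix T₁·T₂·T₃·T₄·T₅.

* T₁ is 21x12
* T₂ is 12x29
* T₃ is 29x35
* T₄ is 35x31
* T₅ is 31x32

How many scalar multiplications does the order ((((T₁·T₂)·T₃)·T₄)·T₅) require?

(T₁·T₂): 21×12 by 12×29 → 21×29, cost 21·12·29 = 7308
((T₁·T₂)·T₃): 21×29 by 29×35 → 21×35, cost 21·29·35 = 21315; cumulative 28623
(((T₁·T₂)·T₃)·T₄): 21×35 by 35×31 → 21×31, cost 21·35·31 = 22785; cumulative 51408
((((T₁·T₂)·T₃)·T₄)·T₅): 21×31 by 31×32 → 21×32, cost 21·31·32 = 20832; cumulative 72240
Total: 72240 scalar multiplications.

72240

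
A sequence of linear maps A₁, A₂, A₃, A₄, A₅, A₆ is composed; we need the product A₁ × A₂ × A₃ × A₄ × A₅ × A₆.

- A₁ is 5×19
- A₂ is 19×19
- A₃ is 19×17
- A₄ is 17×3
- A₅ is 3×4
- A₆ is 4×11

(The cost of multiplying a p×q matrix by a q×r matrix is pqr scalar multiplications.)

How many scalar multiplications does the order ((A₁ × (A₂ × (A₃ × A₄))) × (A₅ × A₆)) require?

2634

(A₃ × A₄): 19×17 by 17×3 → 19×3, cost 19·17·3 = 969
(A₂ × (A₃ × A₄)): 19×19 by 19×3 → 19×3, cost 19·19·3 = 1083; cumulative 2052
(A₁ × (A₂ × (A₃ × A₄))): 5×19 by 19×3 → 5×3, cost 5·19·3 = 285; cumulative 2337
(A₅ × A₆): 3×4 by 4×11 → 3×11, cost 3·4·11 = 132
((A₁ × (A₂ × (A₃ × A₄))) × (A₅ × A₆)): 5×3 by 3×11 → 5×11, cost 5·3·11 = 165; cumulative 2634
Total: 2634 scalar multiplications.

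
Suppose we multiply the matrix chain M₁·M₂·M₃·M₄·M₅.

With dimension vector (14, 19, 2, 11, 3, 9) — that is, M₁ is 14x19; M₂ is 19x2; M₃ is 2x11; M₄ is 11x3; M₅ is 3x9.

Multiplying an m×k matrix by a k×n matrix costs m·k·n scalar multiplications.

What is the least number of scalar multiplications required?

Adjacent pairs: M₁M₂ = 14·19·2 = 532; M₂M₃ = 19·2·11 = 418; M₃M₄ = 2·11·3 = 66; M₄M₅ = 11·3·9 = 297.
Length 3: M₁..M₃: k=1: 0+418+14·19·11=3344; k=2: 532+0+14·2·11=840 → min 840 | M₂..M₄: k=2: 0+66+19·2·3=180; k=3: 418+0+19·11·3=1045 → min 180 | M₃..M₅: k=3: 0+297+2·11·9=495; k=4: 66+0+2·3·9=120 → min 120.
Length 4: M₁..M₄: k=1: 0+180+14·19·3=978; k=2: 532+66+14·2·3=682; k=3: 840+0+14·11·3=1302 → min 682 | M₂..M₅: k=2: 0+120+19·2·9=462; k=3: 418+297+19·11·9=2596; k=4: 180+0+19·3·9=693 → min 462.
Length 5: M₁..M₅: k=1: 0+462+14·19·9=2856; k=2: 532+120+14·2·9=904; k=3: 840+297+14·11·9=2523; k=4: 682+0+14·3·9=1060 → min 904.
Optimal order: ((M₁·M₂)·((M₃·M₄)·M₅)) with cost 904.

904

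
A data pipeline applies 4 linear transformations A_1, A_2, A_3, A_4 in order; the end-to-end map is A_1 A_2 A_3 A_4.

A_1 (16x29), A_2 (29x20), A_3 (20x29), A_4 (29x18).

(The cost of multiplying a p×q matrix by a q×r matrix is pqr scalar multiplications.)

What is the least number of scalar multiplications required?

Adjacent pairs: A_1A_2 = 16·29·20 = 9280; A_2A_3 = 29·20·29 = 16820; A_3A_4 = 20·29·18 = 10440.
Length 3: A_1..A_3: k=1: 0+16820+16·29·29=30276; k=2: 9280+0+16·20·29=18560 → min 18560 | A_2..A_4: k=2: 0+10440+29·20·18=20880; k=3: 16820+0+29·29·18=31958 → min 20880.
Length 4: A_1..A_4: k=1: 0+20880+16·29·18=29232; k=2: 9280+10440+16·20·18=25480; k=3: 18560+0+16·29·18=26912 → min 25480.
Optimal order: ((A_1 A_2) (A_3 A_4)) with cost 25480.

25480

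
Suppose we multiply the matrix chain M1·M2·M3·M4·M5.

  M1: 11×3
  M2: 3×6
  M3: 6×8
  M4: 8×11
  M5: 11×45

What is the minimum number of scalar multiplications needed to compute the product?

3378

Adjacent pairs: M1M2 = 11·3·6 = 198; M2M3 = 3·6·8 = 144; M3M4 = 6·8·11 = 528; M4M5 = 8·11·45 = 3960.
Length 3: M1..M3: k=1: 0+144+11·3·8=408; k=2: 198+0+11·6·8=726 → min 408 | M2..M4: k=2: 0+528+3·6·11=726; k=3: 144+0+3·8·11=408 → min 408 | M3..M5: k=3: 0+3960+6·8·45=6120; k=4: 528+0+6·11·45=3498 → min 3498.
Length 4: M1..M4: k=1: 0+408+11·3·11=771; k=2: 198+528+11·6·11=1452; k=3: 408+0+11·8·11=1376 → min 771 | M2..M5: k=2: 0+3498+3·6·45=4308; k=3: 144+3960+3·8·45=5184; k=4: 408+0+3·11·45=1893 → min 1893.
Length 5: M1..M5: k=1: 0+1893+11·3·45=3378; k=2: 198+3498+11·6·45=6666; k=3: 408+3960+11·8·45=8328; k=4: 771+0+11·11·45=6216 → min 3378.
Optimal order: (M1·(((M2·M3)·M4)·M5)) with cost 3378.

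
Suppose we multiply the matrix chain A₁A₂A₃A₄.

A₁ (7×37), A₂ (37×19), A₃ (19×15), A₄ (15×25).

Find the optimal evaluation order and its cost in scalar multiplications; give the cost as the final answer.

Adjacent pairs: A₁A₂ = 7·37·19 = 4921; A₂A₃ = 37·19·15 = 10545; A₃A₄ = 19·15·25 = 7125.
Length 3: A₁..A₃: k=1: 0+10545+7·37·15=14430; k=2: 4921+0+7·19·15=6916 → min 6916 | A₂..A₄: k=2: 0+7125+37·19·25=24700; k=3: 10545+0+37·15·25=24420 → min 24420.
Length 4: A₁..A₄: k=1: 0+24420+7·37·25=30895; k=2: 4921+7125+7·19·25=15371; k=3: 6916+0+7·15·25=9541 → min 9541.
Optimal parenthesization: (((A₁A₂)A₃)A₄) with cost 9541.

9541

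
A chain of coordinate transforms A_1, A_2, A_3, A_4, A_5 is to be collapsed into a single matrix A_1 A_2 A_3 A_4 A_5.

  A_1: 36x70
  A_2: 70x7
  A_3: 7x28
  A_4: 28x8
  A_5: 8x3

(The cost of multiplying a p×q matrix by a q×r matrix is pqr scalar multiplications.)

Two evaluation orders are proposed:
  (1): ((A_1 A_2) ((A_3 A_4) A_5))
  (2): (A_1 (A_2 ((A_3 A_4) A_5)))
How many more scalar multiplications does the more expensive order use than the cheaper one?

9366

Order (1) = ((A_1 A_2) ((A_3 A_4) A_5)): (A_1 A_2): 36×70 by 70×7 → 36×7, cost 36·70·7 = 17640; (A_3 A_4): 7×28 by 28×8 → 7×8, cost 7·28·8 = 1568; ((A_3 A_4) A_5): 7×8 by 8×3 → 7×3, cost 7·8·3 = 168; cumulative 1736; ((A_1 A_2) ((A_3 A_4) A_5)): 36×7 by 7×3 → 36×3, cost 36·7·3 = 756; cumulative 20132. Total 20132.
Order (2) = (A_1 (A_2 ((A_3 A_4) A_5))): (A_3 A_4): 7×28 by 28×8 → 7×8, cost 7·28·8 = 1568; ((A_3 A_4) A_5): 7×8 by 8×3 → 7×3, cost 7·8·3 = 168; cumulative 1736; (A_2 ((A_3 A_4) A_5)): 70×7 by 7×3 → 70×3, cost 70·7·3 = 1470; cumulative 3206; (A_1 (A_2 ((A_3 A_4) A_5))): 36×70 by 70×3 → 36×3, cost 36·70·3 = 7560; cumulative 10766. Total 10766.
Difference: |20132 − 10766| = 9366.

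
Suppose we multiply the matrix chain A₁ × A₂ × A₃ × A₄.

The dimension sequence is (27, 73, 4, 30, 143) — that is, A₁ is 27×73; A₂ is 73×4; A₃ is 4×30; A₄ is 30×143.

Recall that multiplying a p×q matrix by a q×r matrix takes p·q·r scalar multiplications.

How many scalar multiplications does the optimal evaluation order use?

40488

Adjacent pairs: A₁A₂ = 27·73·4 = 7884; A₂A₃ = 73·4·30 = 8760; A₃A₄ = 4·30·143 = 17160.
Length 3: A₁..A₃: k=1: 0+8760+27·73·30=67890; k=2: 7884+0+27·4·30=11124 → min 11124 | A₂..A₄: k=2: 0+17160+73·4·143=58916; k=3: 8760+0+73·30·143=321930 → min 58916.
Length 4: A₁..A₄: k=1: 0+58916+27·73·143=340769; k=2: 7884+17160+27·4·143=40488; k=3: 11124+0+27·30·143=126954 → min 40488.
Optimal order: ((A₁ × A₂) × (A₃ × A₄)) with cost 40488.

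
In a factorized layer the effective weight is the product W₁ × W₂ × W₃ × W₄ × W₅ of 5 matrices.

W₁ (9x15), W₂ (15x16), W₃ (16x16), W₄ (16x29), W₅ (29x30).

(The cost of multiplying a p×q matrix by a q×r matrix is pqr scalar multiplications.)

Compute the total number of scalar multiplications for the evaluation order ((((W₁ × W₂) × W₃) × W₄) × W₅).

16470

(W₁ × W₂): 9×15 by 15×16 → 9×16, cost 9·15·16 = 2160
((W₁ × W₂) × W₃): 9×16 by 16×16 → 9×16, cost 9·16·16 = 2304; cumulative 4464
(((W₁ × W₂) × W₃) × W₄): 9×16 by 16×29 → 9×29, cost 9·16·29 = 4176; cumulative 8640
((((W₁ × W₂) × W₃) × W₄) × W₅): 9×29 by 29×30 → 9×30, cost 9·29·30 = 7830; cumulative 16470
Total: 16470 scalar multiplications.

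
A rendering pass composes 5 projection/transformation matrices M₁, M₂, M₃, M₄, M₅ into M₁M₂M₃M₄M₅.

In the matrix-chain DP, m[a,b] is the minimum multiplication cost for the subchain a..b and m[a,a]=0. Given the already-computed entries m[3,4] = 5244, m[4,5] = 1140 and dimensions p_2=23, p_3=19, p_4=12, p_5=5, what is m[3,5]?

m[3,5] = min over k∈[3,4] of m[3,k]+m[k+1,5]+p_{2}·p_k·p_{5}.
k=3: 0 + 1140 + 23·19·5 = 3325; k=4: 5244 + 0 + 23·12·5 = 6624.
Minimum: 3325 at k=3.

3325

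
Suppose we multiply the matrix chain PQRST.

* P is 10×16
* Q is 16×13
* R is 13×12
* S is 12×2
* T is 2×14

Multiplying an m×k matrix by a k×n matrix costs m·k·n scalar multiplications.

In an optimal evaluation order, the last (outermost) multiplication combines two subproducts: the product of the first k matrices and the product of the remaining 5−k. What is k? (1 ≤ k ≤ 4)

4

Adjacent pairs: PQ = 10·16·13 = 2080; QR = 16·13·12 = 2496; RS = 13·12·2 = 312; ST = 12·2·14 = 336.
Length 3: P..R: k=1: 0+2496+10·16·12=4416; k=2: 2080+0+10·13·12=3640 → min 3640 | Q..S: k=2: 0+312+16·13·2=728; k=3: 2496+0+16·12·2=2880 → min 728 | R..T: k=3: 0+336+13·12·14=2520; k=4: 312+0+13·2·14=676 → min 676.
Length 4: P..S: k=1: 0+728+10·16·2=1048; k=2: 2080+312+10·13·2=2652; k=3: 3640+0+10·12·2=3880 → min 1048 | Q..T: k=2: 0+676+16·13·14=3588; k=3: 2496+336+16·12·14=5520; k=4: 728+0+16·2·14=1176 → min 1176.
Top-level splits: k=1: (P..P)·(Q..T) → 0+1176+10·16·14 = 3416; k=2: (P..Q)·(R..T) → 2080+676+10·13·14 = 4576; k=3: (P..R)·(S..T) → 3640+336+10·12·14 = 5656; k=4: (P..S)·(T..T) → 1048+0+10·2·14 = 1328.
Best split is after S, i.e. k = 4.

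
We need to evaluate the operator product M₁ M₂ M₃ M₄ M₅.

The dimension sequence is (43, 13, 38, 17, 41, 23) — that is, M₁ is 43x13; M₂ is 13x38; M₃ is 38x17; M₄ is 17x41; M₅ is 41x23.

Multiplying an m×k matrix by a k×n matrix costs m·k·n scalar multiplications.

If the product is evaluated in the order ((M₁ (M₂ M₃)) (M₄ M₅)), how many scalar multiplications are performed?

(M₂ M₃): 13×38 by 38×17 → 13×17, cost 13·38·17 = 8398
(M₁ (M₂ M₃)): 43×13 by 13×17 → 43×17, cost 43·13·17 = 9503; cumulative 17901
(M₄ M₅): 17×41 by 41×23 → 17×23, cost 17·41·23 = 16031
((M₁ (M₂ M₃)) (M₄ M₅)): 43×17 by 17×23 → 43×23, cost 43·17·23 = 16813; cumulative 50745
Total: 50745 scalar multiplications.

50745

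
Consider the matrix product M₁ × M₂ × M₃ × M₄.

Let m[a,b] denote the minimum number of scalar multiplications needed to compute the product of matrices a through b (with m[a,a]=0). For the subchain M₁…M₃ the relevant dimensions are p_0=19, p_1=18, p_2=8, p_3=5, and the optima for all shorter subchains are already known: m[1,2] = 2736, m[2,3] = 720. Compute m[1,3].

m[1,3] = min over k∈[1,2] of m[1,k]+m[k+1,3]+p_{0}·p_k·p_{3}.
k=1: 0 + 720 + 19·18·5 = 2430; k=2: 2736 + 0 + 19·8·5 = 3496.
Minimum: 2430 at k=1.

2430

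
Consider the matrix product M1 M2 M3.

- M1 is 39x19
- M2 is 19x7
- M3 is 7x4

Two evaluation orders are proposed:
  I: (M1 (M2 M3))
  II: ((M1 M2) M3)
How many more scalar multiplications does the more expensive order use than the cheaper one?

Order I = (M1 (M2 M3)): (M2 M3): 19×7 by 7×4 → 19×4, cost 19·7·4 = 532; (M1 (M2 M3)): 39×19 by 19×4 → 39×4, cost 39·19·4 = 2964; cumulative 3496. Total 3496.
Order II = ((M1 M2) M3): (M1 M2): 39×19 by 19×7 → 39×7, cost 39·19·7 = 5187; ((M1 M2) M3): 39×7 by 7×4 → 39×4, cost 39·7·4 = 1092; cumulative 6279. Total 6279.
Difference: |3496 − 6279| = 2783.

2783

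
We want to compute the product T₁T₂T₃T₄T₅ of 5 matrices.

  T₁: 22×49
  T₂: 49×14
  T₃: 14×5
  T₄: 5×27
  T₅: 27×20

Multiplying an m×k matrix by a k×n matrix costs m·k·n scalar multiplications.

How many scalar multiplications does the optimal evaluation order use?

Adjacent pairs: T₁T₂ = 22·49·14 = 15092; T₂T₃ = 49·14·5 = 3430; T₃T₄ = 14·5·27 = 1890; T₄T₅ = 5·27·20 = 2700.
Length 3: T₁..T₃: k=1: 0+3430+22·49·5=8820; k=2: 15092+0+22·14·5=16632 → min 8820 | T₂..T₄: k=2: 0+1890+49·14·27=20412; k=3: 3430+0+49·5·27=10045 → min 10045 | T₃..T₅: k=3: 0+2700+14·5·20=4100; k=4: 1890+0+14·27·20=9450 → min 4100.
Length 4: T₁..T₄: k=1: 0+10045+22·49·27=39151; k=2: 15092+1890+22·14·27=25298; k=3: 8820+0+22·5·27=11790 → min 11790 | T₂..T₅: k=2: 0+4100+49·14·20=17820; k=3: 3430+2700+49·5·20=11030; k=4: 10045+0+49·27·20=36505 → min 11030.
Length 5: T₁..T₅: k=1: 0+11030+22·49·20=32590; k=2: 15092+4100+22·14·20=25352; k=3: 8820+2700+22·5·20=13720; k=4: 11790+0+22·27·20=23670 → min 13720.
Optimal order: ((T₁(T₂T₃))(T₄T₅)) with cost 13720.

13720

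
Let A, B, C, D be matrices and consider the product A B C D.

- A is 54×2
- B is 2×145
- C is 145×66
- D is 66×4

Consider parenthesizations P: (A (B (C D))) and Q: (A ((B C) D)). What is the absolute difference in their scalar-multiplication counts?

19772

Order P = (A (B (C D))): (C D): 145×66 by 66×4 → 145×4, cost 145·66·4 = 38280; (B (C D)): 2×145 by 145×4 → 2×4, cost 2·145·4 = 1160; cumulative 39440; (A (B (C D))): 54×2 by 2×4 → 54×4, cost 54·2·4 = 432; cumulative 39872. Total 39872.
Order Q = (A ((B C) D)): (B C): 2×145 by 145×66 → 2×66, cost 2·145·66 = 19140; ((B C) D): 2×66 by 66×4 → 2×4, cost 2·66·4 = 528; cumulative 19668; (A ((B C) D)): 54×2 by 2×4 → 54×4, cost 54·2·4 = 432; cumulative 20100. Total 20100.
Difference: |39872 − 20100| = 19772.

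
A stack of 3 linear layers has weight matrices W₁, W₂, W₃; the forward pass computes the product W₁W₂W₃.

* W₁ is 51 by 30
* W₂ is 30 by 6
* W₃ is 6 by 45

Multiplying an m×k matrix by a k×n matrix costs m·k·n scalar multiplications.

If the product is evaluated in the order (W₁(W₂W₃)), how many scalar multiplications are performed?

76950

(W₂W₃): 30×6 by 6×45 → 30×45, cost 30·6·45 = 8100
(W₁(W₂W₃)): 51×30 by 30×45 → 51×45, cost 51·30·45 = 68850; cumulative 76950
Total: 76950 scalar multiplications.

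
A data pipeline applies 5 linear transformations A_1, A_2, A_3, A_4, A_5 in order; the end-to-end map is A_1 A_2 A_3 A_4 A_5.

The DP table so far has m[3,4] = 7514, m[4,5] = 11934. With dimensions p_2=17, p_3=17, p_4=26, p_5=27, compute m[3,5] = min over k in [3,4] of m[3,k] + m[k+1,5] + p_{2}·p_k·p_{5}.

m[3,5] = min over k∈[3,4] of m[3,k]+m[k+1,5]+p_{2}·p_k·p_{5}.
k=3: 0 + 11934 + 17·17·27 = 19737; k=4: 7514 + 0 + 17·26·27 = 19448.
Minimum: 19448 at k=4.

19448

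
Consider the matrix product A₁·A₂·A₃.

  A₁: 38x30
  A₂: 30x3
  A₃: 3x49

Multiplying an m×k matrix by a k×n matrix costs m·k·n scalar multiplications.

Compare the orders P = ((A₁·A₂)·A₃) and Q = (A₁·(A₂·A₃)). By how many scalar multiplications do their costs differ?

Order P = ((A₁·A₂)·A₃): (A₁·A₂): 38×30 by 30×3 → 38×3, cost 38·30·3 = 3420; ((A₁·A₂)·A₃): 38×3 by 3×49 → 38×49, cost 38·3·49 = 5586; cumulative 9006. Total 9006.
Order Q = (A₁·(A₂·A₃)): (A₂·A₃): 30×3 by 3×49 → 30×49, cost 30·3·49 = 4410; (A₁·(A₂·A₃)): 38×30 by 30×49 → 38×49, cost 38·30·49 = 55860; cumulative 60270. Total 60270.
Difference: |9006 − 60270| = 51264.

51264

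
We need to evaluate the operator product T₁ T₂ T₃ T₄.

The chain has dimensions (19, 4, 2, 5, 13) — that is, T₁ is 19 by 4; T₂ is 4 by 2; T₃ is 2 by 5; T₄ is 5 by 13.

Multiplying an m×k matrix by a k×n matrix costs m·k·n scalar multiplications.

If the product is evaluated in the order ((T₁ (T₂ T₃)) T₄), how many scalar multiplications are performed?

(T₂ T₃): 4×2 by 2×5 → 4×5, cost 4·2·5 = 40
(T₁ (T₂ T₃)): 19×4 by 4×5 → 19×5, cost 19·4·5 = 380; cumulative 420
((T₁ (T₂ T₃)) T₄): 19×5 by 5×13 → 19×13, cost 19·5·13 = 1235; cumulative 1655
Total: 1655 scalar multiplications.

1655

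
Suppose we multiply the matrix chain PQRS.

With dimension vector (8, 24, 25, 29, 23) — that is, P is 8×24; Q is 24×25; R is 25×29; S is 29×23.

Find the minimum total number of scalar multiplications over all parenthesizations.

15936

Adjacent pairs: PQ = 8·24·25 = 4800; QR = 24·25·29 = 17400; RS = 25·29·23 = 16675.
Length 3: P..R: k=1: 0+17400+8·24·29=22968; k=2: 4800+0+8·25·29=10600 → min 10600 | Q..S: k=2: 0+16675+24·25·23=30475; k=3: 17400+0+24·29·23=33408 → min 30475.
Length 4: P..S: k=1: 0+30475+8·24·23=34891; k=2: 4800+16675+8·25·23=26075; k=3: 10600+0+8·29·23=15936 → min 15936.
Optimal order: (((PQ)R)S) with cost 15936.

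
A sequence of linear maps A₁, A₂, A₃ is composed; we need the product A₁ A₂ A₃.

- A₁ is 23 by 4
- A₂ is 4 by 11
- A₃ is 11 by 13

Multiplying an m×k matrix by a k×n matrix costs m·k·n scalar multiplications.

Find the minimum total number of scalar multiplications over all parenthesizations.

1768

Order (A₁ (A₂ A₃)): (A₂ A₃): 4×11 by 11×13 → 4×13, cost 4·11·13 = 572; (A₁ (A₂ A₃)): 23×4 by 4×13 → 23×13, cost 23·4·13 = 1196; cumulative 1768. Total 1768.
Order ((A₁ A₂) A₃): (A₁ A₂): 23×4 by 4×11 → 23×11, cost 23·4·11 = 1012; ((A₁ A₂) A₃): 23×11 by 11×13 → 23×13, cost 23·11·13 = 3289; cumulative 4301. Total 4301.
Minimum: 1768.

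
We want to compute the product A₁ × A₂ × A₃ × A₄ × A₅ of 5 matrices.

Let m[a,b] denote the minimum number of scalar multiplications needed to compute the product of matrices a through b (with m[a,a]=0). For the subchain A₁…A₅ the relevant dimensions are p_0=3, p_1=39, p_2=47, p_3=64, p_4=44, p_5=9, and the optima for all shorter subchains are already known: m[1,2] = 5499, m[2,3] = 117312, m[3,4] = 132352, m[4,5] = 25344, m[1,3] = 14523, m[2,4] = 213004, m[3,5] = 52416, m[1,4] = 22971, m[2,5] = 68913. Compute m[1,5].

m[1,5] = min over k∈[1,4] of m[1,k]+m[k+1,5]+p_{0}·p_k·p_{5}.
k=1: 0 + 68913 + 3·39·9 = 69966; k=2: 5499 + 52416 + 3·47·9 = 59184; k=3: 14523 + 25344 + 3·64·9 = 41595; k=4: 22971 + 0 + 3·44·9 = 24159.
Minimum: 24159 at k=4.

24159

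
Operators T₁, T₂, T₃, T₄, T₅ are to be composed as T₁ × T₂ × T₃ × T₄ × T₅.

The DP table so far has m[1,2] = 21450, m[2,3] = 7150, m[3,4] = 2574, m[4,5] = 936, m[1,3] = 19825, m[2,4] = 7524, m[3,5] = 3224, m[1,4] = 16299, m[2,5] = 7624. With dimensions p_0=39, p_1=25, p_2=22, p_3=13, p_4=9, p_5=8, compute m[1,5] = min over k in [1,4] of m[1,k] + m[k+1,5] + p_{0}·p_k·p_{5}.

m[1,5] = min over k∈[1,4] of m[1,k]+m[k+1,5]+p_{0}·p_k·p_{5}.
k=1: 0 + 7624 + 39·25·8 = 15424; k=2: 21450 + 3224 + 39·22·8 = 31538; k=3: 19825 + 936 + 39·13·8 = 24817; k=4: 16299 + 0 + 39·9·8 = 19107.
Minimum: 15424 at k=1.

15424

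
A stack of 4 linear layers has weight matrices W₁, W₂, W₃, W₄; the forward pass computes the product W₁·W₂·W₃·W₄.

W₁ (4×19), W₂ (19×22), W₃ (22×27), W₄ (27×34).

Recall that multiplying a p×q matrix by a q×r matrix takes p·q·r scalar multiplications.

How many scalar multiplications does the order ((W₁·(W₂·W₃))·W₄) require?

17010

(W₂·W₃): 19×22 by 22×27 → 19×27, cost 19·22·27 = 11286
(W₁·(W₂·W₃)): 4×19 by 19×27 → 4×27, cost 4·19·27 = 2052; cumulative 13338
((W₁·(W₂·W₃))·W₄): 4×27 by 27×34 → 4×34, cost 4·27·34 = 3672; cumulative 17010
Total: 17010 scalar multiplications.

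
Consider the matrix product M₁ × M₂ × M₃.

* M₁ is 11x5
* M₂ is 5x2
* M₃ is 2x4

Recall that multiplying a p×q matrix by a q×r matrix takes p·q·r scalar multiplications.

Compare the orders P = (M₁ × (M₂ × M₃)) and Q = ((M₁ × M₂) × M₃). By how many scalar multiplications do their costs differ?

62

Order P = (M₁ × (M₂ × M₃)): (M₂ × M₃): 5×2 by 2×4 → 5×4, cost 5·2·4 = 40; (M₁ × (M₂ × M₃)): 11×5 by 5×4 → 11×4, cost 11·5·4 = 220; cumulative 260. Total 260.
Order Q = ((M₁ × M₂) × M₃): (M₁ × M₂): 11×5 by 5×2 → 11×2, cost 11·5·2 = 110; ((M₁ × M₂) × M₃): 11×2 by 2×4 → 11×4, cost 11·2·4 = 88; cumulative 198. Total 198.
Difference: |260 − 198| = 62.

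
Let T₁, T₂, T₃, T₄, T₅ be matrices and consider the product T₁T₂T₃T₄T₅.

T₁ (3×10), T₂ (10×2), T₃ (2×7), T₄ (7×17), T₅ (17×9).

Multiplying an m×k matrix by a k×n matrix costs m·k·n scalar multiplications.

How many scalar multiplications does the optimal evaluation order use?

Adjacent pairs: T₁T₂ = 3·10·2 = 60; T₂T₃ = 10·2·7 = 140; T₃T₄ = 2·7·17 = 238; T₄T₅ = 7·17·9 = 1071.
Length 3: T₁..T₃: k=1: 0+140+3·10·7=350; k=2: 60+0+3·2·7=102 → min 102 | T₂..T₄: k=2: 0+238+10·2·17=578; k=3: 140+0+10·7·17=1330 → min 578 | T₃..T₅: k=3: 0+1071+2·7·9=1197; k=4: 238+0+2·17·9=544 → min 544.
Length 4: T₁..T₄: k=1: 0+578+3·10·17=1088; k=2: 60+238+3·2·17=400; k=3: 102+0+3·7·17=459 → min 400 | T₂..T₅: k=2: 0+544+10·2·9=724; k=3: 140+1071+10·7·9=1841; k=4: 578+0+10·17·9=2108 → min 724.
Length 5: T₁..T₅: k=1: 0+724+3·10·9=994; k=2: 60+544+3·2·9=658; k=3: 102+1071+3·7·9=1362; k=4: 400+0+3·17·9=859 → min 658.
Optimal order: ((T₁T₂)((T₃T₄)T₅)) with cost 658.

658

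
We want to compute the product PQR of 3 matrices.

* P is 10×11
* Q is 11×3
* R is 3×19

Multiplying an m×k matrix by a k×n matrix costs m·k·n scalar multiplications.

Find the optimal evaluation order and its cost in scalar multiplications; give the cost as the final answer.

(P(QR)): cost 2717.
((PQ)R): cost 900.
Optimal: ((PQ)R) with cost 900.

900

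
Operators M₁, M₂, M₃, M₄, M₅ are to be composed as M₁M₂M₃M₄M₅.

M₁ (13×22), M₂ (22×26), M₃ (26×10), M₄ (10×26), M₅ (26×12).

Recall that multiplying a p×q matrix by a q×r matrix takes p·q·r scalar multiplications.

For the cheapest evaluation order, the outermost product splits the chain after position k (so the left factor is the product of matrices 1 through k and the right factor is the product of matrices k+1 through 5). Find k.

3

Adjacent pairs: M₁M₂ = 13·22·26 = 7436; M₂M₃ = 22·26·10 = 5720; M₃M₄ = 26·10·26 = 6760; M₄M₅ = 10·26·12 = 3120.
Length 3: M₁..M₃: k=1: 0+5720+13·22·10=8580; k=2: 7436+0+13·26·10=10816 → min 8580 | M₂..M₄: k=2: 0+6760+22·26·26=21632; k=3: 5720+0+22·10·26=11440 → min 11440 | M₃..M₅: k=3: 0+3120+26·10·12=6240; k=4: 6760+0+26·26·12=14872 → min 6240.
Length 4: M₁..M₄: k=1: 0+11440+13·22·26=18876; k=2: 7436+6760+13·26·26=22984; k=3: 8580+0+13·10·26=11960 → min 11960 | M₂..M₅: k=2: 0+6240+22·26·12=13104; k=3: 5720+3120+22·10·12=11480; k=4: 11440+0+22·26·12=18304 → min 11480.
Top-level splits: k=1: (M₁..M₁)·(M₂..M₅) → 0+11480+13·22·12 = 14912; k=2: (M₁..M₂)·(M₃..M₅) → 7436+6240+13·26·12 = 17732; k=3: (M₁..M₃)·(M₄..M₅) → 8580+3120+13·10·12 = 13260; k=4: (M₁..M₄)·(M₅..M₅) → 11960+0+13·26·12 = 16016.
Best split is after M₃, i.e. k = 3.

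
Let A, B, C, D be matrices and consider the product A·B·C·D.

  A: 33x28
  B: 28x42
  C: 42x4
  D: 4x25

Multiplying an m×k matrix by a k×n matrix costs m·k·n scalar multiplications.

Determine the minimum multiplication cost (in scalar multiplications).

11700

Adjacent pairs: AB = 33·28·42 = 38808; BC = 28·42·4 = 4704; CD = 42·4·25 = 4200.
Length 3: A..C: k=1: 0+4704+33·28·4=8400; k=2: 38808+0+33·42·4=44352 → min 8400 | B..D: k=2: 0+4200+28·42·25=33600; k=3: 4704+0+28·4·25=7504 → min 7504.
Length 4: A..D: k=1: 0+7504+33·28·25=30604; k=2: 38808+4200+33·42·25=77658; k=3: 8400+0+33·4·25=11700 → min 11700.
Optimal order: ((A·(B·C))·D) with cost 11700.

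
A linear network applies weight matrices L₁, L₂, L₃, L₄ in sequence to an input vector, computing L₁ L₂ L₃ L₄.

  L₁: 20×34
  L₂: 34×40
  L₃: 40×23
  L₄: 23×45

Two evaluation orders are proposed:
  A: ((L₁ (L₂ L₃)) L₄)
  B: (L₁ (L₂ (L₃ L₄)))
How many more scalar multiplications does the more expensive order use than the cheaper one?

Order A = ((L₁ (L₂ L₃)) L₄): (L₂ L₃): 34×40 by 40×23 → 34×23, cost 34·40·23 = 31280; (L₁ (L₂ L₃)): 20×34 by 34×23 → 20×23, cost 20·34·23 = 15640; cumulative 46920; ((L₁ (L₂ L₃)) L₄): 20×23 by 23×45 → 20×45, cost 20·23·45 = 20700; cumulative 67620. Total 67620.
Order B = (L₁ (L₂ (L₃ L₄))): (L₃ L₄): 40×23 by 23×45 → 40×45, cost 40·23·45 = 41400; (L₂ (L₃ L₄)): 34×40 by 40×45 → 34×45, cost 34·40·45 = 61200; cumulative 102600; (L₁ (L₂ (L₃ L₄))): 20×34 by 34×45 → 20×45, cost 20·34·45 = 30600; cumulative 133200. Total 133200.
Difference: |67620 − 133200| = 65580.

65580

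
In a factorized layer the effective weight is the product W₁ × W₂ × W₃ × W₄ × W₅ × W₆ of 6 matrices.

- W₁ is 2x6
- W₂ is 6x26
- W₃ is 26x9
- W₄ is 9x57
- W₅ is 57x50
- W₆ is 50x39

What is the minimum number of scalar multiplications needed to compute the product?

Adjacent pairs: W₁W₂ = 2·6·26 = 312; W₂W₃ = 6·26·9 = 1404; W₃W₄ = 26·9·57 = 13338; W₄W₅ = 9·57·50 = 25650; W₅W₆ = 57·50·39 = 111150.
Length 3: W₁..W₃: k=1: 0+1404+2·6·9=1512; k=2: 312+0+2·26·9=780 → min 780 | W₂..W₄: k=2: 0+13338+6·26·57=22230; k=3: 1404+0+6·9·57=4482 → min 4482 | W₃..W₅: k=3: 0+25650+26·9·50=37350; k=4: 13338+0+26·57·50=87438 → min 37350 | W₄..W₆: k=4: 0+111150+9·57·39=131157; k=5: 25650+0+9·50·39=43200 → min 43200.
Length 4: W₁..W₄: k=1: 0+4482+2·6·57=5166; k=2: 312+13338+2·26·57=16614; k=3: 780+0+2·9·57=1806 → min 1806 | W₂..W₅: k=2: 0+37350+6·26·50=45150; k=3: 1404+25650+6·9·50=29754; k=4: 4482+0+6·57·50=21582 → min 21582 | W₃..W₆: k=3: 0+43200+26·9·39=52326; k=4: 13338+111150+26·57·39=182286; k=5: 37350+0+26·50·39=88050 → min 52326.
Length 5: W₁..W₅: k=1: 0+21582+2·6·50=22182; k=2: 312+37350+2·26·50=40262; k=3: 780+25650+2·9·50=27330; k=4: 1806+0+2·57·50=7506 → min 7506 | W₂..W₆: k=2: 0+52326+6·26·39=58410; k=3: 1404+43200+6·9·39=46710; k=4: 4482+111150+6·57·39=128970; k=5: 21582+0+6·50·39=33282 → min 33282.
Length 6: W₁..W₆: k=1: 0+33282+2·6·39=33750; k=2: 312+52326+2·26·39=54666; k=3: 780+43200+2·9·39=44682; k=4: 1806+111150+2·57·39=117402; k=5: 7506+0+2·50·39=11406 → min 11406.
Optimal order: (((((W₁ × W₂) × W₃) × W₄) × W₅) × W₆) with cost 11406.

11406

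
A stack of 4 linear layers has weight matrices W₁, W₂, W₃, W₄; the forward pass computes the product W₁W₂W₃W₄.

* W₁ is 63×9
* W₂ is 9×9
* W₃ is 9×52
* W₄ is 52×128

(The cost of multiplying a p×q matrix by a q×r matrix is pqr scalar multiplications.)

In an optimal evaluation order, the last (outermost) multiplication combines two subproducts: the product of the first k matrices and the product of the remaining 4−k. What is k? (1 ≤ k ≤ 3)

1

Adjacent pairs: W₁W₂ = 63·9·9 = 5103; W₂W₃ = 9·9·52 = 4212; W₃W₄ = 9·52·128 = 59904.
Length 3: W₁..W₃: k=1: 0+4212+63·9·52=33696; k=2: 5103+0+63·9·52=34587 → min 33696 | W₂..W₄: k=2: 0+59904+9·9·128=70272; k=3: 4212+0+9·52·128=64116 → min 64116.
Top-level splits: k=1: (W₁..W₁)·(W₂..W₄) → 0+64116+63·9·128 = 136692; k=2: (W₁..W₂)·(W₃..W₄) → 5103+59904+63·9·128 = 137583; k=3: (W₁..W₃)·(W₄..W₄) → 33696+0+63·52·128 = 453024.
Best split is after W₁, i.e. k = 1.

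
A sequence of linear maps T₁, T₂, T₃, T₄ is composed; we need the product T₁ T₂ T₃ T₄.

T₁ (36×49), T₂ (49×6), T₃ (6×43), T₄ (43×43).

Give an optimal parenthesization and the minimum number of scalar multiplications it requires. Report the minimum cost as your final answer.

30966

Adjacent pairs: T₁T₂ = 36·49·6 = 10584; T₂T₃ = 49·6·43 = 12642; T₃T₄ = 6·43·43 = 11094.
Length 3: T₁..T₃: k=1: 0+12642+36·49·43=88494; k=2: 10584+0+36·6·43=19872 → min 19872 | T₂..T₄: k=2: 0+11094+49·6·43=23736; k=3: 12642+0+49·43·43=103243 → min 23736.
Length 4: T₁..T₄: k=1: 0+23736+36·49·43=99588; k=2: 10584+11094+36·6·43=30966; k=3: 19872+0+36·43·43=86436 → min 30966.
Optimal parenthesization: ((T₁ T₂) (T₃ T₄)) with cost 30966.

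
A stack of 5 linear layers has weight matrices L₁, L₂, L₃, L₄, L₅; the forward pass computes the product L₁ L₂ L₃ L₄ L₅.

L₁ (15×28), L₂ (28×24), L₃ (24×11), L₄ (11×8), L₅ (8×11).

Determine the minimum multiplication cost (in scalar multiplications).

Adjacent pairs: L₁L₂ = 15·28·24 = 10080; L₂L₃ = 28·24·11 = 7392; L₃L₄ = 24·11·8 = 2112; L₄L₅ = 11·8·11 = 968.
Length 3: L₁..L₃: k=1: 0+7392+15·28·11=12012; k=2: 10080+0+15·24·11=14040 → min 12012 | L₂..L₄: k=2: 0+2112+28·24·8=7488; k=3: 7392+0+28·11·8=9856 → min 7488 | L₃..L₅: k=3: 0+968+24·11·11=3872; k=4: 2112+0+24·8·11=4224 → min 3872.
Length 4: L₁..L₄: k=1: 0+7488+15·28·8=10848; k=2: 10080+2112+15·24·8=15072; k=3: 12012+0+15·11·8=13332 → min 10848 | L₂..L₅: k=2: 0+3872+28·24·11=11264; k=3: 7392+968+28·11·11=11748; k=4: 7488+0+28·8·11=9952 → min 9952.
Length 5: L₁..L₅: k=1: 0+9952+15·28·11=14572; k=2: 10080+3872+15·24·11=17912; k=3: 12012+968+15·11·11=14795; k=4: 10848+0+15·8·11=12168 → min 12168.
Optimal order: ((L₁ (L₂ (L₃ L₄))) L₅) with cost 12168.

12168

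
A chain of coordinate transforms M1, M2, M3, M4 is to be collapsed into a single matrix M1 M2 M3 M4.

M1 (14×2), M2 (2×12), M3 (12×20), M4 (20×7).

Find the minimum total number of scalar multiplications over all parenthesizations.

956

Adjacent pairs: M1M2 = 14·2·12 = 336; M2M3 = 2·12·20 = 480; M3M4 = 12·20·7 = 1680.
Length 3: M1..M3: k=1: 0+480+14·2·20=1040; k=2: 336+0+14·12·20=3696 → min 1040 | M2..M4: k=2: 0+1680+2·12·7=1848; k=3: 480+0+2·20·7=760 → min 760.
Length 4: M1..M4: k=1: 0+760+14·2·7=956; k=2: 336+1680+14·12·7=3192; k=3: 1040+0+14·20·7=3000 → min 956.
Optimal order: (M1 ((M2 M3) M4)) with cost 956.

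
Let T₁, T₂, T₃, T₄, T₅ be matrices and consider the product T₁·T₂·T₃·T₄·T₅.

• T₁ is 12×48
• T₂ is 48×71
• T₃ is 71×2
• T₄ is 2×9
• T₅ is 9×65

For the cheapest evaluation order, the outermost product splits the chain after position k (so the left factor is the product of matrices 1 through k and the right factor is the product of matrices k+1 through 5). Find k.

Adjacent pairs: T₁T₂ = 12·48·71 = 40896; T₂T₃ = 48·71·2 = 6816; T₃T₄ = 71·2·9 = 1278; T₄T₅ = 2·9·65 = 1170.
Length 3: T₁..T₃: k=1: 0+6816+12·48·2=7968; k=2: 40896+0+12·71·2=42600 → min 7968 | T₂..T₄: k=2: 0+1278+48·71·9=31950; k=3: 6816+0+48·2·9=7680 → min 7680 | T₃..T₅: k=3: 0+1170+71·2·65=10400; k=4: 1278+0+71·9·65=42813 → min 10400.
Length 4: T₁..T₄: k=1: 0+7680+12·48·9=12864; k=2: 40896+1278+12·71·9=49842; k=3: 7968+0+12·2·9=8184 → min 8184 | T₂..T₅: k=2: 0+10400+48·71·65=231920; k=3: 6816+1170+48·2·65=14226; k=4: 7680+0+48·9·65=35760 → min 14226.
Top-level splits: k=1: (T₁..T₁)·(T₂..T₅) → 0+14226+12·48·65 = 51666; k=2: (T₁..T₂)·(T₃..T₅) → 40896+10400+12·71·65 = 106676; k=3: (T₁..T₃)·(T₄..T₅) → 7968+1170+12·2·65 = 10698; k=4: (T₁..T₄)·(T₅..T₅) → 8184+0+12·9·65 = 15204.
Best split is after T₃, i.e. k = 3.

3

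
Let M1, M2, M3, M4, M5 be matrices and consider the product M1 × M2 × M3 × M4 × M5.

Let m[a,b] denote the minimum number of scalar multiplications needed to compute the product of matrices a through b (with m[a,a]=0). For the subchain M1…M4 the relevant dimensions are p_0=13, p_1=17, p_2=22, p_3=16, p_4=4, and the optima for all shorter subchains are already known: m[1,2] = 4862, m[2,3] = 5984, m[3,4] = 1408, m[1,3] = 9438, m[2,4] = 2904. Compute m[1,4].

3788

m[1,4] = min over k∈[1,3] of m[1,k]+m[k+1,4]+p_{0}·p_k·p_{4}.
k=1: 0 + 2904 + 13·17·4 = 3788; k=2: 4862 + 1408 + 13·22·4 = 7414; k=3: 9438 + 0 + 13·16·4 = 10270.
Minimum: 3788 at k=1.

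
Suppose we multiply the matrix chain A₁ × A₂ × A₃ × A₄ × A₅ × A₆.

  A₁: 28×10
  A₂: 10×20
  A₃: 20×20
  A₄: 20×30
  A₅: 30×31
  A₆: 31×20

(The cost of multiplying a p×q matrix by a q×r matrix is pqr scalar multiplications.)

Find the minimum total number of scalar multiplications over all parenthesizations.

31100

Adjacent pairs: A₁A₂ = 28·10·20 = 5600; A₂A₃ = 10·20·20 = 4000; A₃A₄ = 20·20·30 = 12000; A₄A₅ = 20·30·31 = 18600; A₅A₆ = 30·31·20 = 18600.
Length 3: A₁..A₃: k=1: 0+4000+28·10·20=9600; k=2: 5600+0+28·20·20=16800 → min 9600 | A₂..A₄: k=2: 0+12000+10·20·30=18000; k=3: 4000+0+10·20·30=10000 → min 10000 | A₃..A₅: k=3: 0+18600+20·20·31=31000; k=4: 12000+0+20·30·31=30600 → min 30600 | A₄..A₆: k=4: 0+18600+20·30·20=30600; k=5: 18600+0+20·31·20=31000 → min 30600.
Length 4: A₁..A₄: k=1: 0+10000+28·10·30=18400; k=2: 5600+12000+28·20·30=34400; k=3: 9600+0+28·20·30=26400 → min 18400 | A₂..A₅: k=2: 0+30600+10·20·31=36800; k=3: 4000+18600+10·20·31=28800; k=4: 10000+0+10·30·31=19300 → min 19300 | A₃..A₆: k=3: 0+30600+20·20·20=38600; k=4: 12000+18600+20·30·20=42600; k=5: 30600+0+20·31·20=43000 → min 38600.
Length 5: A₁..A₅: k=1: 0+19300+28·10·31=27980; k=2: 5600+30600+28·20·31=53560; k=3: 9600+18600+28·20·31=45560; k=4: 18400+0+28·30·31=44440 → min 27980 | A₂..A₆: k=2: 0+38600+10·20·20=42600; k=3: 4000+30600+10·20·20=38600; k=4: 10000+18600+10·30·20=34600; k=5: 19300+0+10·31·20=25500 → min 25500.
Length 6: A₁..A₆: k=1: 0+25500+28·10·20=31100; k=2: 5600+38600+28·20·20=55400; k=3: 9600+30600+28·20·20=51400; k=4: 18400+18600+28·30·20=53800; k=5: 27980+0+28·31·20=45340 → min 31100.
Optimal order: (A₁ × ((((A₂ × A₃) × A₄) × A₅) × A₆)) with cost 31100.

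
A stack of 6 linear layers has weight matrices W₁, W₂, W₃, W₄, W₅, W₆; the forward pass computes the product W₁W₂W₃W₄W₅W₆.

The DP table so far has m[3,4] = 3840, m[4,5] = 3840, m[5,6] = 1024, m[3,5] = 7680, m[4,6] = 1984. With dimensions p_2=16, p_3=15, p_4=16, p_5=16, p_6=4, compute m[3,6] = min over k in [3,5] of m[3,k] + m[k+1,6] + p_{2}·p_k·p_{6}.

2944

m[3,6] = min over k∈[3,5] of m[3,k]+m[k+1,6]+p_{2}·p_k·p_{6}.
k=3: 0 + 1984 + 16·15·4 = 2944; k=4: 3840 + 1024 + 16·16·4 = 5888; k=5: 7680 + 0 + 16·16·4 = 8704.
Minimum: 2944 at k=3.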